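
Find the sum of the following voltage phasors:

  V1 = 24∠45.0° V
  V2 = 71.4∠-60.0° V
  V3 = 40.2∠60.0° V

Step 1 — Convert each phasor to rectangular form:
  V1 = 24·(cos(45.0°) + j·sin(45.0°)) = 16.97 + j16.97 V
  V2 = 71.4·(cos(-60.0°) + j·sin(-60.0°)) = 35.7 - j61.83 V
  V3 = 40.2·(cos(60.0°) + j·sin(60.0°)) = 20.1 + j34.81 V
Step 2 — Sum components: V_total = 72.77 - j10.05 V.
Step 3 — Convert to polar: |V_total| = 73.46 V, ∠V_total = -7.9°.

V_total = 73.46∠-7.9° V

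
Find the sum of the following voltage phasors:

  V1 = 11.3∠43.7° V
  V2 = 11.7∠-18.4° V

Step 1 — Convert each phasor to rectangular form:
  V1 = 11.3·(cos(43.7°) + j·sin(43.7°)) = 8.17 + j7.807 V
  V2 = 11.7·(cos(-18.4°) + j·sin(-18.4°)) = 11.1 - j3.693 V
Step 2 — Sum components: V_total = 19.27 + j4.114 V.
Step 3 — Convert to polar: |V_total| = 19.71 V, ∠V_total = 12.1°.

V_total = 19.71∠12.1° V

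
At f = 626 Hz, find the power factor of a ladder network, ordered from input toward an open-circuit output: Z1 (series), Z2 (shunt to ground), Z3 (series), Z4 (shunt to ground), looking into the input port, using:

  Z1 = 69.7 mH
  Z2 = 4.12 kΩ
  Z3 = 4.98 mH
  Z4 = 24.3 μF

Step 1 — Angular frequency: ω = 2π·f = 2π·626 = 3933 rad/s.
Step 2 — Component impedances:
  Z1: Z = jωL = j·3933·0.0697 = 0 + j274.1 Ω
  Z2: Z = R = 4120 Ω
  Z3: Z = jωL = j·3933·0.00498 = 0 + j19.59 Ω
  Z4: Z = 1/(jωC) = -j/(ω·C) = 0 - j10.46 Ω
Step 3 — Ladder network (open output): work backward from the far end, alternating series and parallel combinations. Z_in = 0.02021 + j283.3 Ω = 283.3∠90.0° Ω.
Step 4 — Power factor: PF = cos(φ) = Re(Z)/|Z| = 0.02021/283.27 = 7.135e-05.
Step 5 — Type: Im(Z) = 283.3 ⇒ lagging (phase φ = 90.0°).

PF = 7.135e-05 (lagging, φ = 90.0°)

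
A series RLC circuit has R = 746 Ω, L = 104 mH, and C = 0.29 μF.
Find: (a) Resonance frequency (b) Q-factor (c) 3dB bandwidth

Step 1 — Resonance condition Im(Z)=0 gives ω₀ = 1/√(LC).
Step 2 — ω₀ = 1/√(0.104·2.9e-07) = 5758 rad/s.
Step 3 — f₀ = ω₀/(2π) = 916.4 Hz.
Step 4 — Series Q: Q = ω₀L/R = 5758·0.104/746 = 0.8027.
Step 5 — 3dB bandwidth: Δω = ω₀/Q = 7173 rad/s; BW = Δω/(2π) = 1142 Hz.

(a) f₀ = 916.4 Hz  (b) Q = 0.8027  (c) BW = 1142 Hz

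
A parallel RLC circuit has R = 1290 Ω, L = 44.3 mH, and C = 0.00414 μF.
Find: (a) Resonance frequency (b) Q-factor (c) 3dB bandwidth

Step 1 — Resonance: ω₀ = 1/√(LC) = 1/√(0.0443·4.14e-09) = 7.384e+04 rad/s.
Step 2 — f₀ = ω₀/(2π) = 1.175e+04 Hz.
Step 3 — Parallel Q: Q = R/(ω₀L) = 1290/(7.384e+04·0.0443) = 0.3944.
Step 4 — Bandwidth: Δω = ω₀/Q = 1.872e+05 rad/s; BW = Δω/(2π) = 2.98e+04 Hz.

(a) f₀ = 1.175e+04 Hz  (b) Q = 0.3944  (c) BW = 2.98e+04 Hz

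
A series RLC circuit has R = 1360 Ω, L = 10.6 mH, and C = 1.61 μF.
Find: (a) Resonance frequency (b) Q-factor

Step 1 — Resonance condition Im(Z)=0 gives ω₀ = 1/√(LC).
Step 2 — ω₀ = 1/√(0.0106·1.61e-06) = 7655 rad/s.
Step 3 — f₀ = ω₀/(2π) = 1218 Hz.
Step 4 — Series Q: Q = ω₀L/R = 7655·0.0106/1360 = 0.05966.

(a) f₀ = 1218 Hz  (b) Q = 0.05966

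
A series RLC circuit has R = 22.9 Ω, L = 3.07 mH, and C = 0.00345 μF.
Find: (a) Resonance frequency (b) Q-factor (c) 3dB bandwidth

Step 1 — Resonance condition Im(Z)=0 gives ω₀ = 1/√(LC).
Step 2 — ω₀ = 1/√(0.00307·3.45e-09) = 3.073e+05 rad/s.
Step 3 — f₀ = ω₀/(2π) = 4.89e+04 Hz.
Step 4 — Series Q: Q = ω₀L/R = 3.073e+05·0.00307/22.9 = 41.19.
Step 5 — 3dB bandwidth: Δω = ω₀/Q = 7459 rad/s; BW = Δω/(2π) = 1187 Hz.

(a) f₀ = 4.89e+04 Hz  (b) Q = 41.19  (c) BW = 1187 Hz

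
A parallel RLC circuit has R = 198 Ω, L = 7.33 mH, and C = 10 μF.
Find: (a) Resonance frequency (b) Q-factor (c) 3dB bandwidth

Step 1 — Resonance: ω₀ = 1/√(LC) = 1/√(0.00733·1e-05) = 3694 rad/s.
Step 2 — f₀ = ω₀/(2π) = 587.9 Hz.
Step 3 — Parallel Q: Q = R/(ω₀L) = 198/(3694·0.00733) = 7.313.
Step 4 — Bandwidth: Δω = ω₀/Q = 505.1 rad/s; BW = Δω/(2π) = 80.38 Hz.

(a) f₀ = 587.9 Hz  (b) Q = 7.313  (c) BW = 80.38 Hz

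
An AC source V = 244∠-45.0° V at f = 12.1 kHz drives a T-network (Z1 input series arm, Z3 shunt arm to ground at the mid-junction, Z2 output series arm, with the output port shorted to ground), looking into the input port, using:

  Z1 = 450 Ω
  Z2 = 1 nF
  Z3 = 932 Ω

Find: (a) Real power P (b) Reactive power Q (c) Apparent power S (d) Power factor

Step 1 — Angular frequency: ω = 2π·f = 2π·1.21e+04 = 7.603e+04 rad/s.
Step 2 — Component impedances:
  Z1: Z = R = 450 Ω
  Z2: Z = 1/(jωC) = -j/(ω·C) = 0 - j1.315e+04 Ω
  Z3: Z = R = 932 Ω
Step 3 — With the output port shorted to ground, the output series arm Z2 runs from the junction to ground; the shunt arm Z3 also runs from the junction to ground. They appear in parallel: Z3 || Z2 = 927.3 - j65.71 Ω.
Step 4 — Series with input arm Z1: Z_in = Z1 + (Z3 || Z2) = 1377 - j65.71 Ω = 1379∠-2.7° Ω.
Step 5 — Source phasor: V = 244∠-45.0° V = 172.5 - j172.5 V.
Step 6 — Current: I = V / Z = 0.1309 - j0.119 A = 0.177∠-42.3° A.
Step 7 — Complex power: S = V·I* = 43.13 - j2.057 VA.
Step 8 — Real power: P = Re(S) = 43.13 W.
Step 9 — Reactive power: Q = Im(S) = -2.057 VAR.
Step 10 — Apparent power: |S| = 43.18 VA.
Step 11 — Power factor: PF = P/|S| = 0.9989 (leading).

(a) P = 43.13 W  (b) Q = -2.057 VAR  (c) S = 43.18 VA  (d) PF = 0.9989 (leading)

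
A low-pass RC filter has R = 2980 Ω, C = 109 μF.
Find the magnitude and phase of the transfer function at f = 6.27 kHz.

Step 1 — Angular frequency: ω = 2π·6270 = 3.94e+04 rad/s.
Step 2 — Transfer function: H(jω) = 1/(1 + jωRC).
Step 3 — Denominator: 1 + jωRC = 1 + j·3.94e+04·2980·0.000109 = 1 + j1.28e+04.
Step 4 — H = 6.107e-09 - j7.815e-05.
Step 5 — Magnitude: |H| = 7.815e-05 (-82.1 dB); phase: φ = -90.0°.

|H| = 7.815e-05 (-82.1 dB), φ = -90.0°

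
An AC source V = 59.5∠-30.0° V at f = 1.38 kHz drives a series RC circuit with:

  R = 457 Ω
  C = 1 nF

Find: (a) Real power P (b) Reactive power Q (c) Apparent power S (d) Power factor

Step 1 — Angular frequency: ω = 2π·f = 2π·1380 = 8671 rad/s.
Step 2 — Component impedances:
  R: Z = R = 457 Ω
  C: Z = 1/(jωC) = -j/(ω·C) = 0 - j1.153e+05 Ω
Step 3 — Series combination: Z_total = R + C = 457 - j1.153e+05 Ω = 1.153e+05∠-89.8° Ω.
Step 4 — Source phasor: V = 59.5∠-30.0° V = 51.53 - j29.75 V.
Step 5 — Current: I = V / Z = 0.0002597 + j0.0004458 A = 0.0005159∠59.8° A.
Step 6 — Complex power: S = V·I* = 0.0001216 - j0.0307 VA.
Step 7 — Real power: P = Re(S) = 0.0001216 W.
Step 8 — Reactive power: Q = Im(S) = -0.0307 VAR.
Step 9 — Apparent power: |S| = 0.0307 VA.
Step 10 — Power factor: PF = P/|S| = 0.003963 (leading).

(a) P = 0.0001216 W  (b) Q = -0.0307 VAR  (c) S = 0.0307 VA  (d) PF = 0.003963 (leading)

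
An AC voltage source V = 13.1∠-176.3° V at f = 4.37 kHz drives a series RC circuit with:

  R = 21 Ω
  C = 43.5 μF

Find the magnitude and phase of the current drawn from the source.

Step 1 — Angular frequency: ω = 2π·f = 2π·4370 = 2.746e+04 rad/s.
Step 2 — Component impedances:
  R: Z = R = 21 Ω
  C: Z = 1/(jωC) = -j/(ω·C) = 0 - j0.8372 Ω
Step 3 — Series combination: Z_total = R + C = 21 - j0.8372 Ω = 21.02∠-2.3° Ω.
Step 4 — Source phasor: V = 13.1∠-176.3° V = -13.07 - j0.8454 V.
Step 5 — Ohm's law: I = V / Z_total = (-13.07 - j0.8454) / (21 - j0.8372) = -0.6199 - j0.06497 A.
Step 6 — Convert to polar: |I| = 0.6233 A, ∠I = -174.0°.

I = 0.6233∠-174.0° A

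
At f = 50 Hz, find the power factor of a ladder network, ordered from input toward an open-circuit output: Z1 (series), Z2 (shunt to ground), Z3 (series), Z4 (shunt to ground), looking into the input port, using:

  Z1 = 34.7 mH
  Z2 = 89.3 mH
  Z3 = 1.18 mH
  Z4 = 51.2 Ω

Step 1 — Angular frequency: ω = 2π·f = 2π·50 = 314.2 rad/s.
Step 2 — Component impedances:
  Z1: Z = jωL = j·314.2·0.0347 = 0 + j10.9 Ω
  Z2: Z = jωL = j·314.2·0.0893 = 0 + j28.05 Ω
  Z3: Z = jωL = j·314.2·0.00118 = 0 + j0.3707 Ω
  Z4: Z = R = 51.2 Ω
Step 3 — Ladder network (open output): work backward from the far end, alternating series and parallel combinations. Z_in = 11.75 + j32.43 Ω = 34.5∠70.1° Ω.
Step 4 — Power factor: PF = cos(φ) = Re(Z)/|Z| = 11.75/34.5 = 0.3406.
Step 5 — Type: Im(Z) = 32.43 ⇒ lagging (phase φ = 70.1°).

PF = 0.3406 (lagging, φ = 70.1°)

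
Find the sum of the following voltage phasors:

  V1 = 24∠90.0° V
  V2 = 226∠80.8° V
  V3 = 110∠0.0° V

Step 1 — Convert each phasor to rectangular form:
  V1 = 24·(cos(90.0°) + j·sin(90.0°)) = 0 + j24 V
  V2 = 226·(cos(80.8°) + j·sin(80.8°)) = 36.13 + j223.1 V
  V3 = 110·(cos(0.0°) + j·sin(0.0°)) = 110 V
Step 2 — Sum components: V_total = 146.1 + j247.1 V.
Step 3 — Convert to polar: |V_total| = 287.1 V, ∠V_total = 59.4°.

V_total = 287.1∠59.4° V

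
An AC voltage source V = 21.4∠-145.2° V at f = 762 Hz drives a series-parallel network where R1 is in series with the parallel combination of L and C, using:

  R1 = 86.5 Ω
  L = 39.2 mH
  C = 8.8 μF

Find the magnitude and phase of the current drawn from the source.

Step 1 — Angular frequency: ω = 2π·f = 2π·762 = 4788 rad/s.
Step 2 — Component impedances:
  R1: Z = R = 86.5 Ω
  L: Z = jωL = j·4788·0.0392 = 0 + j187.7 Ω
  C: Z = 1/(jωC) = -j/(ω·C) = 0 - j23.73 Ω
Step 3 — Parallel branch: L || C = 1/(1/L + 1/C) = 0 - j27.17 Ω.
Step 4 — Series with R1: Z_total = R1 + (L || C) = 86.5 - j27.17 Ω = 90.67∠-17.4° Ω.
Step 5 — Source phasor: V = 21.4∠-145.2° V = -17.57 - j12.21 V.
Step 6 — Ohm's law: I = V / Z_total = (-17.57 - j12.21) / (86.5 - j27.17) = -0.1445 - j0.1866 A.
Step 7 — Convert to polar: |I| = 0.236 A, ∠I = -127.8°.

I = 0.236∠-127.8° A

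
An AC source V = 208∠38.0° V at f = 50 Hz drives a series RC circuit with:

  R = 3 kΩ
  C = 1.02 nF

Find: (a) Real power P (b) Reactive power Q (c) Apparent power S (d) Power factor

Step 1 — Angular frequency: ω = 2π·f = 2π·50 = 314.2 rad/s.
Step 2 — Component impedances:
  R: Z = R = 3000 Ω
  C: Z = 1/(jωC) = -j/(ω·C) = 0 - j3.121e+06 Ω
Step 3 — Series combination: Z_total = R + C = 3000 - j3.121e+06 Ω = 3.121e+06∠-89.9° Ω.
Step 4 — Source phasor: V = 208∠38.0° V = 163.9 + j128.1 V.
Step 5 — Current: I = V / Z = -4.098e-05 + j5.256e-05 A = 6.665e-05∠127.9° A.
Step 6 — Complex power: S = V·I* = 1.333e-05 - j0.01386 VA.
Step 7 — Real power: P = Re(S) = 1.333e-05 W.
Step 8 — Reactive power: Q = Im(S) = -0.01386 VAR.
Step 9 — Apparent power: |S| = 0.01386 VA.
Step 10 — Power factor: PF = P/|S| = 0.0009613 (leading).

(a) P = 1.333e-05 W  (b) Q = -0.01386 VAR  (c) S = 0.01386 VA  (d) PF = 0.0009613 (leading)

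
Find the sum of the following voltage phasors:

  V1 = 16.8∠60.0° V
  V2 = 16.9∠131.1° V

Step 1 — Convert each phasor to rectangular form:
  V1 = 16.8·(cos(60.0°) + j·sin(60.0°)) = 8.4 + j14.55 V
  V2 = 16.9·(cos(131.1°) + j·sin(131.1°)) = -11.11 + j12.74 V
Step 2 — Sum components: V_total = -2.71 + j27.28 V.
Step 3 — Convert to polar: |V_total| = 27.42 V, ∠V_total = 95.7°.

V_total = 27.42∠95.7° V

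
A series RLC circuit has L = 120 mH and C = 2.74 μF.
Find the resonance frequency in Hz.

Step 1 — Resonance condition Im(Z)=0 gives ω₀ = 1/√(LC).
Step 2 — ω₀ = 1/√(0.12·2.74e-06) = 1744 rad/s.
Step 3 — f₀ = ω₀/(2π) = 277.6 Hz.

f₀ = 277.6 Hz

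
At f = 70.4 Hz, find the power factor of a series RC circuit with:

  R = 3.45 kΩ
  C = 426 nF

Step 1 — Angular frequency: ω = 2π·f = 2π·70.4 = 442.3 rad/s.
Step 2 — Component impedances:
  R: Z = R = 3450 Ω
  C: Z = 1/(jωC) = -j/(ω·C) = 0 - j5307 Ω
Step 3 — Series combination: Z_total = R + C = 3450 - j5307 Ω = 6330∠-57.0° Ω.
Step 4 — Power factor: PF = cos(φ) = Re(Z)/|Z| = 3450/6330 = 0.545.
Step 5 — Type: Im(Z) = -5307 ⇒ leading (phase φ = -57.0°).

PF = 0.545 (leading, φ = -57.0°)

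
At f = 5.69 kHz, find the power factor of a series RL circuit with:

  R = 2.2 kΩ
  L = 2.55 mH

Step 1 — Angular frequency: ω = 2π·f = 2π·5690 = 3.575e+04 rad/s.
Step 2 — Component impedances:
  R: Z = R = 2200 Ω
  L: Z = jωL = j·3.575e+04·0.00255 = 0 + j91.17 Ω
Step 3 — Series combination: Z_total = R + L = 2200 + j91.17 Ω = 2202∠2.4° Ω.
Step 4 — Power factor: PF = cos(φ) = Re(Z)/|Z| = 2200/2202 = 0.9991.
Step 5 — Type: Im(Z) = 91.17 ⇒ lagging (phase φ = 2.4°).

PF = 0.9991 (lagging, φ = 2.4°)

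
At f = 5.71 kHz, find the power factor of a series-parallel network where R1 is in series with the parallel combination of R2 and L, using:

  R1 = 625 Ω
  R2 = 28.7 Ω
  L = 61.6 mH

Step 1 — Angular frequency: ω = 2π·f = 2π·5710 = 3.588e+04 rad/s.
Step 2 — Component impedances:
  R1: Z = R = 625 Ω
  R2: Z = R = 28.7 Ω
  L: Z = jωL = j·3.588e+04·0.0616 = 0 + j2210 Ω
Step 3 — Parallel branch: R2 || L = 1/(1/R2 + 1/L) = 28.7 + j0.3726 Ω.
Step 4 — Series with R1: Z_total = R1 + (R2 || L) = 653.7 + j0.3726 Ω = 653.7∠0.0° Ω.
Step 5 — Power factor: PF = cos(φ) = Re(Z)/|Z| = 653.7/653.7 = 1.
Step 6 — Type: Im(Z) = 0.3726 ⇒ lagging (phase φ = 0.0°).

PF = 1 (lagging, φ = 0.0°)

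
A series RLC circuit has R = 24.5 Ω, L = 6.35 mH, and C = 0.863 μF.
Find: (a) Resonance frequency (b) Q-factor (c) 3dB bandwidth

Step 1 — Resonance condition Im(Z)=0 gives ω₀ = 1/√(LC).
Step 2 — ω₀ = 1/√(0.00635·8.63e-07) = 1.351e+04 rad/s.
Step 3 — f₀ = ω₀/(2π) = 2150 Hz.
Step 4 — Series Q: Q = ω₀L/R = 1.351e+04·0.00635/24.5 = 3.501.
Step 5 — 3dB bandwidth: Δω = ω₀/Q = 3858 rad/s; BW = Δω/(2π) = 614.1 Hz.

(a) f₀ = 2150 Hz  (b) Q = 3.501  (c) BW = 614.1 Hz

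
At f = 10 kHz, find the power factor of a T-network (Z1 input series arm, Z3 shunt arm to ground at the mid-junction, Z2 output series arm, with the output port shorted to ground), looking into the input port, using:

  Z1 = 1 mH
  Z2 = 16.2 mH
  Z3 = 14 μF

Step 1 — Angular frequency: ω = 2π·f = 2π·1e+04 = 6.283e+04 rad/s.
Step 2 — Component impedances:
  Z1: Z = jωL = j·6.283e+04·0.001 = 0 + j62.83 Ω
  Z2: Z = jωL = j·6.283e+04·0.0162 = 0 + j1018 Ω
  Z3: Z = 1/(jωC) = -j/(ω·C) = 0 - j1.137 Ω
Step 3 — With the output port shorted to ground, the output series arm Z2 runs from the junction to ground; the shunt arm Z3 also runs from the junction to ground. They appear in parallel: Z3 || Z2 = 0 - j1.138 Ω.
Step 4 — Series with input arm Z1: Z_in = Z1 + (Z3 || Z2) = 0 + j61.69 Ω = 61.69∠90.0° Ω.
Step 5 — Power factor: PF = cos(φ) = Re(Z)/|Z| = 0/61.69 = 0.
Step 6 — Type: Im(Z) = 61.69 ⇒ lagging (phase φ = 90.0°).

PF = 0 (lagging, φ = 90.0°)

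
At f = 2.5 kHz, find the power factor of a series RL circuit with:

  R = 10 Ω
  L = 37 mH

Step 1 — Angular frequency: ω = 2π·f = 2π·2500 = 1.571e+04 rad/s.
Step 2 — Component impedances:
  R: Z = R = 10 Ω
  L: Z = jωL = j·1.571e+04·0.037 = 0 + j581.2 Ω
Step 3 — Series combination: Z_total = R + L = 10 + j581.2 Ω = 581.3∠89.0° Ω.
Step 4 — Power factor: PF = cos(φ) = Re(Z)/|Z| = 10/581.3 = 0.0172.
Step 5 — Type: Im(Z) = 581.2 ⇒ lagging (phase φ = 89.0°).

PF = 0.0172 (lagging, φ = 89.0°)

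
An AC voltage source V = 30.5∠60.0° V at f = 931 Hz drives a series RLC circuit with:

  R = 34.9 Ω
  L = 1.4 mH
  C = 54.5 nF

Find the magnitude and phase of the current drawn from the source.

Step 1 — Angular frequency: ω = 2π·f = 2π·931 = 5850 rad/s.
Step 2 — Component impedances:
  R: Z = R = 34.9 Ω
  L: Z = jωL = j·5850·0.0014 = 0 + j8.19 Ω
  C: Z = 1/(jωC) = -j/(ω·C) = 0 - j3137 Ω
Step 3 — Series combination: Z_total = R + L + C = 34.9 - j3129 Ω = 3129∠-89.4° Ω.
Step 4 — Source phasor: V = 30.5∠60.0° V = 15.25 + j26.41 V.
Step 5 — Ohm's law: I = V / Z_total = (15.25 + j26.41) / (34.9 - j3129) = -0.008387 + j0.004968 A.
Step 6 — Convert to polar: |I| = 0.009748 A, ∠I = 149.4°.

I = 0.009748∠149.4° A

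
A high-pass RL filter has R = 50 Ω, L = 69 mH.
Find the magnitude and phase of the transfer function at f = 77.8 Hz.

Step 1 — Angular frequency: ω = 2π·77.8 = 488.8 rad/s.
Step 2 — Transfer function: H(jω) = jωL/(R + jωL).
Step 3 — Numerator jωL = j·33.73; denominator R + jωL = 50 + j33.73.
Step 4 — H = 0.3127 + j0.4636.
Step 5 — Magnitude: |H| = 0.5592 (-5.0 dB); phase: φ = 56.0°.

|H| = 0.5592 (-5.0 dB), φ = 56.0°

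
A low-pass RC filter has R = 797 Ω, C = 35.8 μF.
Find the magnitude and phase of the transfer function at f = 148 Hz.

Step 1 — Angular frequency: ω = 2π·148 = 929.9 rad/s.
Step 2 — Transfer function: H(jω) = 1/(1 + jωRC).
Step 3 — Denominator: 1 + jωRC = 1 + j·929.9·797·3.58e-05 = 1 + j26.53.
Step 4 — H = 0.001418 - j0.03764.
Step 5 — Magnitude: |H| = 0.03766 (-28.5 dB); phase: φ = -87.8°.

|H| = 0.03766 (-28.5 dB), φ = -87.8°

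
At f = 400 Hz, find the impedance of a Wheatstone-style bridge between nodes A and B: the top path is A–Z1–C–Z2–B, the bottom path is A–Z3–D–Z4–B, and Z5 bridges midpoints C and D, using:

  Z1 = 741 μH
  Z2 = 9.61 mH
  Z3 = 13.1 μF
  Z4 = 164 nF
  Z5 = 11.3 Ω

Step 1 — Angular frequency: ω = 2π·f = 2π·400 = 2513 rad/s.
Step 2 — Component impedances:
  Z1: Z = jωL = j·2513·0.000741 = 0 + j1.862 Ω
  Z2: Z = jωL = j·2513·0.00961 = 0 + j24.15 Ω
  Z3: Z = 1/(jωC) = -j/(ω·C) = 0 - j30.37 Ω
  Z4: Z = 1/(jωC) = -j/(ω·C) = 0 - j2426 Ω
  Z5: Z = R = 11.3 Ω
Step 3 — Bridge requires nodal analysis (the Z5 bridge couples midpoints C and D, so the two paths cannot be reduced to a simple series/parallel combination). Setting node B to ground and injecting 1 A at node A, the 3-node admittance system at A, C, D solves to V_A = Z_AB = 0.02973 + j26.37 Ω = 26.37∠89.9° Ω.

Z = 0.02973 + j26.37 Ω = 26.37∠89.9° Ω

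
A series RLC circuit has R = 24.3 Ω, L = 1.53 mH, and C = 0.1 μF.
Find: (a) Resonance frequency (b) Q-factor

Step 1 — Resonance condition Im(Z)=0 gives ω₀ = 1/√(LC).
Step 2 — ω₀ = 1/√(0.00153·1e-07) = 8.085e+04 rad/s.
Step 3 — f₀ = ω₀/(2π) = 1.287e+04 Hz.
Step 4 — Series Q: Q = ω₀L/R = 8.085e+04·0.00153/24.3 = 5.09.

(a) f₀ = 1.287e+04 Hz  (b) Q = 5.09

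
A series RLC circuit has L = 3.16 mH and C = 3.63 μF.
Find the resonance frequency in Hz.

Step 1 — Resonance condition Im(Z)=0 gives ω₀ = 1/√(LC).
Step 2 — ω₀ = 1/√(0.00316·3.63e-06) = 9337 rad/s.
Step 3 — f₀ = ω₀/(2π) = 1486 Hz.

f₀ = 1486 Hz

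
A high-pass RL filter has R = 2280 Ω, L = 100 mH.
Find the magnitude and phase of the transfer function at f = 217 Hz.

Step 1 — Angular frequency: ω = 2π·217 = 1363 rad/s.
Step 2 — Transfer function: H(jω) = jωL/(R + jωL).
Step 3 — Numerator jωL = j·136.3; denominator R + jωL = 2280 + j136.3.
Step 4 — H = 0.003563 + j0.05959.
Step 5 — Magnitude: |H| = 0.05969 (-24.5 dB); phase: φ = 86.6°.

|H| = 0.05969 (-24.5 dB), φ = 86.6°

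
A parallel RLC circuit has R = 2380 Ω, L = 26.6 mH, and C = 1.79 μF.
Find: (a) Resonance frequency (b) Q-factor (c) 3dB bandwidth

Step 1 — Resonance: ω₀ = 1/√(LC) = 1/√(0.0266·1.79e-06) = 4583 rad/s.
Step 2 — f₀ = ω₀/(2π) = 729.4 Hz.
Step 3 — Parallel Q: Q = R/(ω₀L) = 2380/(4583·0.0266) = 19.52.
Step 4 — Bandwidth: Δω = ω₀/Q = 234.7 rad/s; BW = Δω/(2π) = 37.36 Hz.

(a) f₀ = 729.4 Hz  (b) Q = 19.52  (c) BW = 37.36 Hz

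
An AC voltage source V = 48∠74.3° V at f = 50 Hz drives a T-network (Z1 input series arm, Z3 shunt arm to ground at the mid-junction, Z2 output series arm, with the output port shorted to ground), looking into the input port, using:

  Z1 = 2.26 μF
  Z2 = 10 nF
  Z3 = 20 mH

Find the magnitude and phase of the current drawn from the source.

Step 1 — Angular frequency: ω = 2π·f = 2π·50 = 314.2 rad/s.
Step 2 — Component impedances:
  Z1: Z = 1/(jωC) = -j/(ω·C) = 0 - j1408 Ω
  Z2: Z = 1/(jωC) = -j/(ω·C) = 0 - j3.183e+05 Ω
  Z3: Z = jωL = j·314.2·0.02 = 0 + j6.283 Ω
Step 3 — With the output port shorted to ground, the output series arm Z2 runs from the junction to ground; the shunt arm Z3 also runs from the junction to ground. They appear in parallel: Z3 || Z2 = 0 + j6.283 Ω.
Step 4 — Series with input arm Z1: Z_in = Z1 + (Z3 || Z2) = 0 - j1402 Ω = 1402∠-90.0° Ω.
Step 5 — Source phasor: V = 48∠74.3° V = 12.99 + j46.21 V.
Step 6 — Ohm's law: I = V / Z_total = (12.99 + j46.21) / (0 - j1402) = -0.03296 + j0.009263 A.
Step 7 — Convert to polar: |I| = 0.03423 A, ∠I = 164.3°.

I = 0.03423∠164.3° A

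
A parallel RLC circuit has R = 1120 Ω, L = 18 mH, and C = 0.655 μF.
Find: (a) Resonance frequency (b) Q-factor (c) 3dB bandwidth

Step 1 — Resonance: ω₀ = 1/√(LC) = 1/√(0.018·6.55e-07) = 9210 rad/s.
Step 2 — f₀ = ω₀/(2π) = 1466 Hz.
Step 3 — Parallel Q: Q = R/(ω₀L) = 1120/(9210·0.018) = 6.756.
Step 4 — Bandwidth: Δω = ω₀/Q = 1363 rad/s; BW = Δω/(2π) = 217 Hz.

(a) f₀ = 1466 Hz  (b) Q = 6.756  (c) BW = 217 Hz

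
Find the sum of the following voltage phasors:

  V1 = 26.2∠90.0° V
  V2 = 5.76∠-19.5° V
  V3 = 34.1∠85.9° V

Step 1 — Convert each phasor to rectangular form:
  V1 = 26.2·(cos(90.0°) + j·sin(90.0°)) = 0 + j26.2 V
  V2 = 5.76·(cos(-19.5°) + j·sin(-19.5°)) = 5.43 - j1.923 V
  V3 = 34.1·(cos(85.9°) + j·sin(85.9°)) = 2.438 + j34.01 V
Step 2 — Sum components: V_total = 7.868 + j58.29 V.
Step 3 — Convert to polar: |V_total| = 58.82 V, ∠V_total = 82.3°.

V_total = 58.82∠82.3° V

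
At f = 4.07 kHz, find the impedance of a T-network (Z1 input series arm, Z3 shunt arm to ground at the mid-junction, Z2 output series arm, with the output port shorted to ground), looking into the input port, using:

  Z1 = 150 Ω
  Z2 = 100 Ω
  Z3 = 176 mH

Step 1 — Angular frequency: ω = 2π·f = 2π·4070 = 2.557e+04 rad/s.
Step 2 — Component impedances:
  Z1: Z = R = 150 Ω
  Z2: Z = R = 100 Ω
  Z3: Z = jωL = j·2.557e+04·0.176 = 0 + j4501 Ω
Step 3 — With the output port shorted to ground, the output series arm Z2 runs from the junction to ground; the shunt arm Z3 also runs from the junction to ground. They appear in parallel: Z3 || Z2 = 99.95 + j2.221 Ω.
Step 4 — Series with input arm Z1: Z_in = Z1 + (Z3 || Z2) = 250 + j2.221 Ω = 250∠0.5° Ω.

Z = 250 + j2.221 Ω = 250∠0.5° Ω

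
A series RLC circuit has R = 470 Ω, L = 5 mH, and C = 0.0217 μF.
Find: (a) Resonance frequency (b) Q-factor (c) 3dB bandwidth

Step 1 — Resonance condition Im(Z)=0 gives ω₀ = 1/√(LC).
Step 2 — ω₀ = 1/√(0.005·2.17e-08) = 9.6e+04 rad/s.
Step 3 — f₀ = ω₀/(2π) = 1.528e+04 Hz.
Step 4 — Series Q: Q = ω₀L/R = 9.6e+04·0.005/470 = 1.021.
Step 5 — 3dB bandwidth: Δω = ω₀/Q = 9.4e+04 rad/s; BW = Δω/(2π) = 1.496e+04 Hz.

(a) f₀ = 1.528e+04 Hz  (b) Q = 1.021  (c) BW = 1.496e+04 Hz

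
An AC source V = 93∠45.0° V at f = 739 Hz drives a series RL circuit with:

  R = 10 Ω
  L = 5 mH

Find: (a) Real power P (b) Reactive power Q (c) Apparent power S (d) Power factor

Step 1 — Angular frequency: ω = 2π·f = 2π·739 = 4643 rad/s.
Step 2 — Component impedances:
  R: Z = R = 10 Ω
  L: Z = jωL = j·4643·0.005 = 0 + j23.22 Ω
Step 3 — Series combination: Z_total = R + L = 10 + j23.22 Ω = 25.28∠66.7° Ω.
Step 4 — Source phasor: V = 93∠45.0° V = 65.76 + j65.76 V.
Step 5 — Current: I = V / Z = 3.418 - j1.36 A = 3.679∠-21.7° A.
Step 6 — Complex power: S = V·I* = 135.4 + j314.2 VA.
Step 7 — Real power: P = Re(S) = 135.4 W.
Step 8 — Reactive power: Q = Im(S) = 314.2 VAR.
Step 9 — Apparent power: |S| = 342.1 VA.
Step 10 — Power factor: PF = P/|S| = 0.3956 (lagging).

(a) P = 135.4 W  (b) Q = 314.2 VAR  (c) S = 342.1 VA  (d) PF = 0.3956 (lagging)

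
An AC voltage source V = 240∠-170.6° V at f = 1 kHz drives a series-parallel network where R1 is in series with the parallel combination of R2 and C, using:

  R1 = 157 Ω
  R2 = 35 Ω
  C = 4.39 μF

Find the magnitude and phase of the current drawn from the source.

Step 1 — Angular frequency: ω = 2π·f = 2π·1000 = 6283 rad/s.
Step 2 — Component impedances:
  R1: Z = R = 157 Ω
  R2: Z = R = 35 Ω
  C: Z = 1/(jωC) = -j/(ω·C) = 0 - j36.25 Ω
Step 3 — Parallel branch: R2 || C = 1/(1/R2 + 1/C) = 18.12 - j17.49 Ω.
Step 4 — Series with R1: Z_total = R1 + (R2 || C) = 175.1 - j17.49 Ω = 176∠-5.7° Ω.
Step 5 — Source phasor: V = 240∠-170.6° V = -236.8 - j39.2 V.
Step 6 — Ohm's law: I = V / Z_total = (-236.8 - j39.2) / (175.1 - j17.49) = -1.317 - j0.3553 A.
Step 7 — Convert to polar: |I| = 1.364 A, ∠I = -164.9°.

I = 1.364∠-164.9° A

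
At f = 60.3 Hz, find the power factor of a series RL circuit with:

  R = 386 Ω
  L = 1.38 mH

Step 1 — Angular frequency: ω = 2π·f = 2π·60.3 = 378.9 rad/s.
Step 2 — Component impedances:
  R: Z = R = 386 Ω
  L: Z = jωL = j·378.9·0.00138 = 0 + j0.5228 Ω
Step 3 — Series combination: Z_total = R + L = 386 + j0.5228 Ω = 386∠0.1° Ω.
Step 4 — Power factor: PF = cos(φ) = Re(Z)/|Z| = 386/386 = 1.
Step 5 — Type: Im(Z) = 0.5228 ⇒ lagging (phase φ = 0.1°).

PF = 1 (lagging, φ = 0.1°)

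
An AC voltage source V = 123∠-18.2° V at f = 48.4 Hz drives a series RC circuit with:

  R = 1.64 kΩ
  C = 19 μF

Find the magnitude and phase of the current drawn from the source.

Step 1 — Angular frequency: ω = 2π·f = 2π·48.4 = 304.1 rad/s.
Step 2 — Component impedances:
  R: Z = R = 1640 Ω
  C: Z = 1/(jωC) = -j/(ω·C) = 0 - j173.1 Ω
Step 3 — Series combination: Z_total = R + C = 1640 - j173.1 Ω = 1649∠-6.0° Ω.
Step 4 — Source phasor: V = 123∠-18.2° V = 116.8 - j38.42 V.
Step 5 — Ohm's law: I = V / Z_total = (116.8 - j38.42) / (1640 - j173.1) = 0.07291 - j0.01573 A.
Step 6 — Convert to polar: |I| = 0.07459 A, ∠I = -12.2°.

I = 0.07459∠-12.2° A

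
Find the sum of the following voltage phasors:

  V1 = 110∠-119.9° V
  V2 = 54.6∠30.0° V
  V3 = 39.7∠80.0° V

Step 1 — Convert each phasor to rectangular form:
  V1 = 110·(cos(-119.9°) + j·sin(-119.9°)) = -54.83 - j95.36 V
  V2 = 54.6·(cos(30.0°) + j·sin(30.0°)) = 47.28 + j27.3 V
  V3 = 39.7·(cos(80.0°) + j·sin(80.0°)) = 6.894 + j39.1 V
Step 2 — Sum components: V_total = -0.6548 - j28.96 V.
Step 3 — Convert to polar: |V_total| = 28.97 V, ∠V_total = -91.3°.

V_total = 28.97∠-91.3° V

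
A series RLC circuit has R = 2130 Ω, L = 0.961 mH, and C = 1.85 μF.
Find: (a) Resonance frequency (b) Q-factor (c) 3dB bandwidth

Step 1 — Resonance: ω₀ = 1/√(LC) = 1/√(0.000961·1.85e-06) = 2.372e+04 rad/s.
Step 2 — f₀ = ω₀/(2π) = 3775 Hz.
Step 3 — Series Q: Q = ω₀L/R = 2.372e+04·0.000961/2130 = 0.0107.
Step 4 — Bandwidth: Δω = ω₀/Q = 2.216e+06 rad/s; BW = Δω/(2π) = 3.528e+05 Hz.

(a) f₀ = 3775 Hz  (b) Q = 0.0107  (c) BW = 3.528e+05 Hz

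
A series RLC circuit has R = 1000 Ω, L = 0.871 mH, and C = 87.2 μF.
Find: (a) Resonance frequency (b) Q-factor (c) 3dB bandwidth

Step 1 — Resonance: ω₀ = 1/√(LC) = 1/√(0.000871·8.72e-05) = 3629 rad/s.
Step 2 — f₀ = ω₀/(2π) = 577.5 Hz.
Step 3 — Series Q: Q = ω₀L/R = 3629·0.000871/1000 = 0.00316.
Step 4 — Bandwidth: Δω = ω₀/Q = 1.148e+06 rad/s; BW = Δω/(2π) = 1.827e+05 Hz.

(a) f₀ = 577.5 Hz  (b) Q = 0.00316  (c) BW = 1.827e+05 Hz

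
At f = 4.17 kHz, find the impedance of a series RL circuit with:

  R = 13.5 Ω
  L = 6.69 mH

Step 1 — Angular frequency: ω = 2π·f = 2π·4170 = 2.62e+04 rad/s.
Step 2 — Component impedances:
  R: Z = R = 13.5 Ω
  L: Z = jωL = j·2.62e+04·0.00669 = 0 + j175.3 Ω
Step 3 — Series combination: Z_total = R + L = 13.5 + j175.3 Ω = 175.8∠85.6° Ω.

Z = 13.5 + j175.3 Ω = 175.8∠85.6° Ω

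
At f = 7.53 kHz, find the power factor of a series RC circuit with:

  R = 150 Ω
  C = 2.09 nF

Step 1 — Angular frequency: ω = 2π·f = 2π·7530 = 4.731e+04 rad/s.
Step 2 — Component impedances:
  R: Z = R = 150 Ω
  C: Z = 1/(jωC) = -j/(ω·C) = 0 - j1.011e+04 Ω
Step 3 — Series combination: Z_total = R + C = 150 - j1.011e+04 Ω = 1.011e+04∠-89.2° Ω.
Step 4 — Power factor: PF = cos(φ) = Re(Z)/|Z| = 150/10114 = 0.01483.
Step 5 — Type: Im(Z) = -1.011e+04 ⇒ leading (phase φ = -89.2°).

PF = 0.01483 (leading, φ = -89.2°)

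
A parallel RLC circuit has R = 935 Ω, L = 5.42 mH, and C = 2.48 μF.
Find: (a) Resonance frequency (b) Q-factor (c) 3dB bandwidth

Step 1 — Resonance: ω₀ = 1/√(LC) = 1/√(0.00542·2.48e-06) = 8625 rad/s.
Step 2 — f₀ = ω₀/(2π) = 1373 Hz.
Step 3 — Parallel Q: Q = R/(ω₀L) = 935/(8625·0.00542) = 20.
Step 4 — Bandwidth: Δω = ω₀/Q = 431.3 rad/s; BW = Δω/(2π) = 68.64 Hz.

(a) f₀ = 1373 Hz  (b) Q = 20  (c) BW = 68.64 Hz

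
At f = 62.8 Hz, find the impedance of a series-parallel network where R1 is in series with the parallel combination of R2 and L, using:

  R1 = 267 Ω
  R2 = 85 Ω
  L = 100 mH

Step 1 — Angular frequency: ω = 2π·f = 2π·62.8 = 394.6 rad/s.
Step 2 — Component impedances:
  R1: Z = R = 267 Ω
  R2: Z = R = 85 Ω
  L: Z = jωL = j·394.6·0.1 = 0 + j39.46 Ω
Step 3 — Parallel branch: R2 || L = 1/(1/R2 + 1/L) = 15.07 + j32.46 Ω.
Step 4 — Series with R1: Z_total = R1 + (R2 || L) = 282.1 + j32.46 Ω = 283.9∠6.6° Ω.

Z = 282.1 + j32.46 Ω = 283.9∠6.6° Ω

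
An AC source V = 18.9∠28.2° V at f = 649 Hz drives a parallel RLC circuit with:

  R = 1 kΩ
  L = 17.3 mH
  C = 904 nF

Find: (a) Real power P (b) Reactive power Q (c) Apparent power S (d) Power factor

Step 1 — Angular frequency: ω = 2π·f = 2π·649 = 4078 rad/s.
Step 2 — Component impedances:
  R: Z = R = 1000 Ω
  L: Z = jωL = j·4078·0.0173 = 0 + j70.55 Ω
  C: Z = 1/(jωC) = -j/(ω·C) = 0 - j271.3 Ω
Step 3 — Parallel combination: 1/Z_total = 1/R + 1/L + 1/C; Z_total = 9.008 + j94.48 Ω = 94.91∠84.6° Ω.
Step 4 — Source phasor: V = 18.9∠28.2° V = 16.66 + j8.931 V.
Step 5 — Current: I = V / Z = 0.1103 - j0.1658 A = 0.1991∠-56.4° A.
Step 6 — Complex power: S = V·I* = 0.3572 + j3.747 VA.
Step 7 — Real power: P = Re(S) = 0.3572 W.
Step 8 — Reactive power: Q = Im(S) = 3.747 VAR.
Step 9 — Apparent power: |S| = 3.764 VA.
Step 10 — Power factor: PF = P/|S| = 0.09491 (lagging).

(a) P = 0.3572 W  (b) Q = 3.747 VAR  (c) S = 3.764 VA  (d) PF = 0.09491 (lagging)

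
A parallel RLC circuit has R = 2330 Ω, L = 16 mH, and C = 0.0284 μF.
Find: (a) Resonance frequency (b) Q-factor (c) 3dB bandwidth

Step 1 — Resonance: ω₀ = 1/√(LC) = 1/√(0.016·2.84e-08) = 4.691e+04 rad/s.
Step 2 — f₀ = ω₀/(2π) = 7466 Hz.
Step 3 — Parallel Q: Q = R/(ω₀L) = 2330/(4.691e+04·0.016) = 3.104.
Step 4 — Bandwidth: Δω = ω₀/Q = 1.511e+04 rad/s; BW = Δω/(2π) = 2405 Hz.

(a) f₀ = 7466 Hz  (b) Q = 3.104  (c) BW = 2405 Hz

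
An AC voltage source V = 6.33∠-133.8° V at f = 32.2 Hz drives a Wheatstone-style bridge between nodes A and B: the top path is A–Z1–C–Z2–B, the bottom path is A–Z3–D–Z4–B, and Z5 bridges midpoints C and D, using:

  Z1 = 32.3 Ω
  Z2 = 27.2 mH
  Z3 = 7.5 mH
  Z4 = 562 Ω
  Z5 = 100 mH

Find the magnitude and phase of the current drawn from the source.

Step 1 — Angular frequency: ω = 2π·f = 2π·32.2 = 202.3 rad/s.
Step 2 — Component impedances:
  Z1: Z = R = 32.3 Ω
  Z2: Z = jωL = j·202.3·0.0272 = 0 + j5.503 Ω
  Z3: Z = jωL = j·202.3·0.0075 = 0 + j1.517 Ω
  Z4: Z = R = 562 Ω
  Z5: Z = jωL = j·202.3·0.1 = 0 + j20.23 Ω
Step 3 — Bridge requires nodal analysis (the Z5 bridge couples midpoints C and D, so the two paths cannot be reduced to a simple series/parallel combination). Setting node B to ground and injecting 1 A at node A, the 3-node admittance system at A, C, D solves to V_A = Z_AB = 10.56 + j19.81 Ω = 22.45∠61.9° Ω.
Step 4 — Source phasor: V = 6.33∠-133.8° V = -4.381 - j4.569 V.
Step 5 — Ohm's law: I = V / Z_total = (-4.381 - j4.569) / (10.56 + j19.81) = -0.2714 + j0.07649 A.
Step 6 — Convert to polar: |I| = 0.2819 A, ∠I = 164.3°.

I = 0.2819∠164.3° A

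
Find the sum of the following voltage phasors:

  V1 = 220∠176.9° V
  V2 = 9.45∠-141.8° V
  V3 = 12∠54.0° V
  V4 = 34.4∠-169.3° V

Step 1 — Convert each phasor to rectangular form:
  V1 = 220·(cos(176.9°) + j·sin(176.9°)) = -219.7 + j11.9 V
  V2 = 9.45·(cos(-141.8°) + j·sin(-141.8°)) = -7.426 - j5.844 V
  V3 = 12·(cos(54.0°) + j·sin(54.0°)) = 7.053 + j9.708 V
  V4 = 34.4·(cos(-169.3°) + j·sin(-169.3°)) = -33.8 - j6.387 V
Step 2 — Sum components: V_total = -253.9 + j9.375 V.
Step 3 — Convert to polar: |V_total| = 254 V, ∠V_total = 177.9°.

V_total = 254∠177.9° V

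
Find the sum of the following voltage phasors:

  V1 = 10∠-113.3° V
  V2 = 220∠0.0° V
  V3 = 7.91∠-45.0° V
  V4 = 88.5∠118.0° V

Step 1 — Convert each phasor to rectangular form:
  V1 = 10·(cos(-113.3°) + j·sin(-113.3°)) = -3.955 - j9.184 V
  V2 = 220·(cos(0.0°) + j·sin(0.0°)) = 220 V
  V3 = 7.91·(cos(-45.0°) + j·sin(-45.0°)) = 5.593 - j5.593 V
  V4 = 88.5·(cos(118.0°) + j·sin(118.0°)) = -41.55 + j78.14 V
Step 2 — Sum components: V_total = 180.1 + j63.36 V.
Step 3 — Convert to polar: |V_total| = 190.9 V, ∠V_total = 19.4°.

V_total = 190.9∠19.4° V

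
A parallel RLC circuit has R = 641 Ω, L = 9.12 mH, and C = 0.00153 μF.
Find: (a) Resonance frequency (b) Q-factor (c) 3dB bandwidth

Step 1 — Resonance: ω₀ = 1/√(LC) = 1/√(0.00912·1.53e-09) = 2.677e+05 rad/s.
Step 2 — f₀ = ω₀/(2π) = 4.261e+04 Hz.
Step 3 — Parallel Q: Q = R/(ω₀L) = 641/(2.677e+05·0.00912) = 0.2625.
Step 4 — Bandwidth: Δω = ω₀/Q = 1.02e+06 rad/s; BW = Δω/(2π) = 1.623e+05 Hz.

(a) f₀ = 4.261e+04 Hz  (b) Q = 0.2625  (c) BW = 1.623e+05 Hz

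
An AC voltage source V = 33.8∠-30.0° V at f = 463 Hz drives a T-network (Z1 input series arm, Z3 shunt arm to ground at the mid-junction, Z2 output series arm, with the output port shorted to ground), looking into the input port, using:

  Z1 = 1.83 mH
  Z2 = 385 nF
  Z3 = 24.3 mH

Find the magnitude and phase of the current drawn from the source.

Step 1 — Angular frequency: ω = 2π·f = 2π·463 = 2909 rad/s.
Step 2 — Component impedances:
  Z1: Z = jωL = j·2909·0.00183 = 0 + j5.324 Ω
  Z2: Z = 1/(jωC) = -j/(ω·C) = 0 - j892.8 Ω
  Z3: Z = jωL = j·2909·0.0243 = 0 + j70.69 Ω
Step 3 — With the output port shorted to ground, the output series arm Z2 runs from the junction to ground; the shunt arm Z3 also runs from the junction to ground. They appear in parallel: Z3 || Z2 = 0 + j76.77 Ω.
Step 4 — Series with input arm Z1: Z_in = Z1 + (Z3 || Z2) = 0 + j82.09 Ω = 82.09∠90.0° Ω.
Step 5 — Source phasor: V = 33.8∠-30.0° V = 29.27 - j16.9 V.
Step 6 — Ohm's law: I = V / Z_total = (29.27 - j16.9) / (0 + j82.09) = -0.2059 - j0.3566 A.
Step 7 — Convert to polar: |I| = 0.4117 A, ∠I = -120.0°.

I = 0.4117∠-120.0° A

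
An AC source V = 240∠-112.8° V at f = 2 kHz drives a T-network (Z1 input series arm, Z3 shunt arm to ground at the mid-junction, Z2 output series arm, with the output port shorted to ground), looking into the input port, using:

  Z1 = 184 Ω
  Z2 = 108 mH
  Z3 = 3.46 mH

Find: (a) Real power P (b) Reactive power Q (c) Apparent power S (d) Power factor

Step 1 — Angular frequency: ω = 2π·f = 2π·2000 = 1.257e+04 rad/s.
Step 2 — Component impedances:
  Z1: Z = R = 184 Ω
  Z2: Z = jωL = j·1.257e+04·0.108 = 0 + j1357 Ω
  Z3: Z = jωL = j·1.257e+04·0.00346 = 0 + j43.48 Ω
Step 3 — With the output port shorted to ground, the output series arm Z2 runs from the junction to ground; the shunt arm Z3 also runs from the junction to ground. They appear in parallel: Z3 || Z2 = 0 + j42.13 Ω.
Step 4 — Series with input arm Z1: Z_in = Z1 + (Z3 || Z2) = 184 + j42.13 Ω = 188.8∠12.9° Ω.
Step 5 — Source phasor: V = 240∠-112.8° V = -93 - j221.2 V.
Step 6 — Current: I = V / Z = -0.7419 - j1.033 A = 1.271∠-125.7° A.
Step 7 — Complex power: S = V·I* = 297.4 + j68.11 VA.
Step 8 — Real power: P = Re(S) = 297.4 W.
Step 9 — Reactive power: Q = Im(S) = 68.11 VAR.
Step 10 — Apparent power: |S| = 305.1 VA.
Step 11 — Power factor: PF = P/|S| = 0.9748 (lagging).

(a) P = 297.4 W  (b) Q = 68.11 VAR  (c) S = 305.1 VA  (d) PF = 0.9748 (lagging)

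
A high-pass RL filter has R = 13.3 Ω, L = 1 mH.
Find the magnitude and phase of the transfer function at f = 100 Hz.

Step 1 — Angular frequency: ω = 2π·100 = 628.3 rad/s.
Step 2 — Transfer function: H(jω) = jωL/(R + jωL).
Step 3 — Numerator jωL = j·0.6283; denominator R + jωL = 13.3 + j0.6283.
Step 4 — H = 0.002227 + j0.04714.
Step 5 — Magnitude: |H| = 0.04719 (-26.5 dB); phase: φ = 87.3°.

|H| = 0.04719 (-26.5 dB), φ = 87.3°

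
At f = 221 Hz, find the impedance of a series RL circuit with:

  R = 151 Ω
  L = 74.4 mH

Step 1 — Angular frequency: ω = 2π·f = 2π·221 = 1389 rad/s.
Step 2 — Component impedances:
  R: Z = R = 151 Ω
  L: Z = jωL = j·1389·0.0744 = 0 + j103.3 Ω
Step 3 — Series combination: Z_total = R + L = 151 + j103.3 Ω = 183∠34.4° Ω.

Z = 151 + j103.3 Ω = 183∠34.4° Ω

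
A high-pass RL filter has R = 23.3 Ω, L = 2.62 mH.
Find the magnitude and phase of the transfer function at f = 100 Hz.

Step 1 — Angular frequency: ω = 2π·100 = 628.3 rad/s.
Step 2 — Transfer function: H(jω) = jωL/(R + jωL).
Step 3 — Numerator jωL = j·1.646; denominator R + jωL = 23.3 + j1.646.
Step 4 — H = 0.004967 + j0.0703.
Step 5 — Magnitude: |H| = 0.07048 (-23.0 dB); phase: φ = 86.0°.

|H| = 0.07048 (-23.0 dB), φ = 86.0°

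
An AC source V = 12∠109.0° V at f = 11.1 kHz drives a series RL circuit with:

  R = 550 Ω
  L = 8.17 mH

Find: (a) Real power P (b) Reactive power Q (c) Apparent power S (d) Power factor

Step 1 — Angular frequency: ω = 2π·f = 2π·1.11e+04 = 6.974e+04 rad/s.
Step 2 — Component impedances:
  R: Z = R = 550 Ω
  L: Z = jωL = j·6.974e+04·0.00817 = 0 + j569.8 Ω
Step 3 — Series combination: Z_total = R + L = 550 + j569.8 Ω = 791.9∠46.0° Ω.
Step 4 — Source phasor: V = 12∠109.0° V = -3.907 + j11.35 V.
Step 5 — Current: I = V / Z = 0.006882 + j0.0135 A = 0.01515∠63.0° A.
Step 6 — Complex power: S = V·I* = 0.1263 + j0.1308 VA.
Step 7 — Real power: P = Re(S) = 0.1263 W.
Step 8 — Reactive power: Q = Im(S) = 0.1308 VAR.
Step 9 — Apparent power: |S| = 0.1818 VA.
Step 10 — Power factor: PF = P/|S| = 0.6945 (lagging).

(a) P = 0.1263 W  (b) Q = 0.1308 VAR  (c) S = 0.1818 VA  (d) PF = 0.6945 (lagging)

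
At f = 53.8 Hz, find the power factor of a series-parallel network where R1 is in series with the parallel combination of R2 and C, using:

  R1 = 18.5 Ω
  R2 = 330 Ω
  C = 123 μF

Step 1 — Angular frequency: ω = 2π·f = 2π·53.8 = 338 rad/s.
Step 2 — Component impedances:
  R1: Z = R = 18.5 Ω
  R2: Z = R = 330 Ω
  C: Z = 1/(jωC) = -j/(ω·C) = 0 - j24.05 Ω
Step 3 — Parallel branch: R2 || C = 1/(1/R2 + 1/C) = 1.744 - j23.92 Ω.
Step 4 — Series with R1: Z_total = R1 + (R2 || C) = 20.24 - j23.92 Ω = 31.34∠-49.8° Ω.
Step 5 — Power factor: PF = cos(φ) = Re(Z)/|Z| = 20.2436/31.3394 = 0.6459.
Step 6 — Type: Im(Z) = -23.92 ⇒ leading (phase φ = -49.8°).

PF = 0.6459 (leading, φ = -49.8°)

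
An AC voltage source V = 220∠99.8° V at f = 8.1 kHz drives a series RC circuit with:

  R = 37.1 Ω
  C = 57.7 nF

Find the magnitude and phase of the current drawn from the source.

Step 1 — Angular frequency: ω = 2π·f = 2π·8100 = 5.089e+04 rad/s.
Step 2 — Component impedances:
  R: Z = R = 37.1 Ω
  C: Z = 1/(jωC) = -j/(ω·C) = 0 - j340.5 Ω
Step 3 — Series combination: Z_total = R + C = 37.1 - j340.5 Ω = 342.5∠-83.8° Ω.
Step 4 — Source phasor: V = 220∠99.8° V = -37.45 + j216.8 V.
Step 5 — Ohm's law: I = V / Z_total = (-37.45 + j216.8) / (37.1 - j340.5) = -0.641 - j0.04013 A.
Step 6 — Convert to polar: |I| = 0.6422 A, ∠I = -176.4°.

I = 0.6422∠-176.4° A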